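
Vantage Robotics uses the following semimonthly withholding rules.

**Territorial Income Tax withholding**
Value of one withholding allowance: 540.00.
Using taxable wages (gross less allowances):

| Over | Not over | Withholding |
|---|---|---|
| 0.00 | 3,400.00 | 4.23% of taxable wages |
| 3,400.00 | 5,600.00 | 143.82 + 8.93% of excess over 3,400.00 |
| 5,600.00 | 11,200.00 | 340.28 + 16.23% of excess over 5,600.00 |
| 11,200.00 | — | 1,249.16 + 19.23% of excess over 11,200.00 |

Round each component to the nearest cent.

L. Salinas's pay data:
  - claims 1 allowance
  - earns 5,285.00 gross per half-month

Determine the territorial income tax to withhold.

263.93

Territorial Income Tax: taxable = 5,285.00 − 1×540.00 = 4,745.00
  143.82 + 8.93% × (4,745.00 − 3,400.00) = 143.82 + 8.93% × 1,345.00 = 263.93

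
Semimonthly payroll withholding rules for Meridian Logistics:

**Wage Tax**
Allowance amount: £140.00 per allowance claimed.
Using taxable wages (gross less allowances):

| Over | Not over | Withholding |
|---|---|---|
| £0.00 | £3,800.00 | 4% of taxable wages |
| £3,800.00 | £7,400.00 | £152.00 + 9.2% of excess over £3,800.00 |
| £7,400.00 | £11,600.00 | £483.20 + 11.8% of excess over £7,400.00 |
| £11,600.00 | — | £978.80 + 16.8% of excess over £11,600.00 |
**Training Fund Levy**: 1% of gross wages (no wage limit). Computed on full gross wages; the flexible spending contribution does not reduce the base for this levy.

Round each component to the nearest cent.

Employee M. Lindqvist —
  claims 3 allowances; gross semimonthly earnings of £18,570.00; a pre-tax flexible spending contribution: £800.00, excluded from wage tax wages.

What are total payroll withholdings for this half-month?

Wage Tax: taxable = £18,570.00 − £800.00 − 3×£140.00 = £17,350.00
  £978.80 + 16.8% × (£17,350.00 − £11,600.00) = £978.80 + 16.8% × £5,750.00 = £1,944.80
Training Fund Levy: 1% × £18,570.00 = £185.70
Total: £1,944.80 + £185.70 = £2,130.50

£2,130.50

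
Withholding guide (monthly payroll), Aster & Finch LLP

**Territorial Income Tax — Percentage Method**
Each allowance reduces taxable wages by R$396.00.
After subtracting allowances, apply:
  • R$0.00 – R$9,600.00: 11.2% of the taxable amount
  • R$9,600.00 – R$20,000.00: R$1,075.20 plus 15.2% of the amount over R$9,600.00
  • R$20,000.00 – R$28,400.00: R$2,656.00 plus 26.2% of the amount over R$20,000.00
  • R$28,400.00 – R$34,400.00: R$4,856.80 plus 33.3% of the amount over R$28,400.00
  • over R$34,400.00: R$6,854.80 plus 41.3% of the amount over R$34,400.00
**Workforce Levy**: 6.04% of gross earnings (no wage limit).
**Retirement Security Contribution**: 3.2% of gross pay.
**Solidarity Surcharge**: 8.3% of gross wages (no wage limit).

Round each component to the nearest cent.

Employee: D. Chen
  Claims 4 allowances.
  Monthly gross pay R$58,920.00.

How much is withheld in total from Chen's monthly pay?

R$26,661.94

Territorial Income Tax: taxable = R$58,920.00 − 4×R$396.00 = R$57,336.00
  R$6,854.80 + 41.3% × (R$57,336.00 − R$34,400.00) = R$6,854.80 + 41.3% × R$22,936.00 = R$16,327.37
Workforce Levy: 6.04% × R$58,920.00 = R$3,558.77
Retirement Security Contribution: 3.2% × R$58,920.00 = R$1,885.44
Solidarity Surcharge: 8.3% × R$58,920.00 = R$4,890.36
Total: R$16,327.37 + R$3,558.77 + R$1,885.44 + R$4,890.36 = R$26,661.94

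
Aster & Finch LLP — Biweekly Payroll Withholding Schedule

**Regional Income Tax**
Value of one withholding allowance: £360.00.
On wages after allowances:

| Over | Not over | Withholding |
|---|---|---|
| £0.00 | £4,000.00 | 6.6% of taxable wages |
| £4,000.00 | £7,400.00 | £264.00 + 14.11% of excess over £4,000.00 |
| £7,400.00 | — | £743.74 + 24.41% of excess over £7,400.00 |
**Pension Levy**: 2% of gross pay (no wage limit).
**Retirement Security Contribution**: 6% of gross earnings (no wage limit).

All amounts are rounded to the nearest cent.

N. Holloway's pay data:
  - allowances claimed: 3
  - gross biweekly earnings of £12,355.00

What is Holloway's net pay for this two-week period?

£9,676.97

Regional Income Tax: taxable = £12,355.00 − 3×£360.00 = £11,275.00
  £743.74 + 24.41% × (£11,275.00 − £7,400.00) = £743.74 + 24.41% × £3,875.00 = £1,689.63
Pension Levy: 2% × £12,355.00 = £247.10
Retirement Security Contribution: 6% × £12,355.00 = £741.30
Total withheld: £1,689.63 + £247.10 + £741.30 = £2,678.03
Net pay: £12,355.00 − £2,678.03 = £9,676.97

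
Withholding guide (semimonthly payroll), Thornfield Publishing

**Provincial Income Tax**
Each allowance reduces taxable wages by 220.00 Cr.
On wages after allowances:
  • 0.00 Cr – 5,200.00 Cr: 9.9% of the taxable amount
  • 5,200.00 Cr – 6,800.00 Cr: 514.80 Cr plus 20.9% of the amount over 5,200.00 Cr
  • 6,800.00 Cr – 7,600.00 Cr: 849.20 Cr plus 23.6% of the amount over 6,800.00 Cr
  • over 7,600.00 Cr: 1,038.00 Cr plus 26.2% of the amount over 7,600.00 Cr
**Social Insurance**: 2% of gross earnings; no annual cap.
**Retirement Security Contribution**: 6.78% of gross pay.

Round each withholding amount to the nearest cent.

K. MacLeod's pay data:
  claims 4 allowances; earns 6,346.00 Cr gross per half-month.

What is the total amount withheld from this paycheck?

1,127.57 Cr

Provincial Income Tax: taxable = 6,346.00 Cr − 4×220.00 Cr = 5,466.00 Cr
  514.80 Cr + 20.9% × (5,466.00 Cr − 5,200.00 Cr) = 514.80 Cr + 20.9% × 266.00 Cr = 570.39 Cr
Social Insurance: 2% × 6,346.00 Cr = 126.92 Cr
Retirement Security Contribution: 6.78% × 6,346.00 Cr = 430.26 Cr
Total: 570.39 Cr + 126.92 Cr + 430.26 Cr = 1,127.57 Cr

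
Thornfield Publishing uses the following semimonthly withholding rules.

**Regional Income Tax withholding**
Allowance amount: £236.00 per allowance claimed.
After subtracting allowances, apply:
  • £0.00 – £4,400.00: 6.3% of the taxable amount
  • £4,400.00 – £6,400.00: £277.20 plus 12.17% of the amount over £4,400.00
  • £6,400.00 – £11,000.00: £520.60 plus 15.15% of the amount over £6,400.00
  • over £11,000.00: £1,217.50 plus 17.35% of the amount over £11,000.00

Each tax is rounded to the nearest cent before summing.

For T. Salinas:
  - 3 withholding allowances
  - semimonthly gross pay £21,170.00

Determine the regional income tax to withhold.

Regional Income Tax: taxable = £21,170.00 − 3×£236.00 = £20,462.00
  £1,217.50 + 17.35% × (£20,462.00 − £11,000.00) = £1,217.50 + 17.35% × £9,462.00 = £2,859.16

£2,859.16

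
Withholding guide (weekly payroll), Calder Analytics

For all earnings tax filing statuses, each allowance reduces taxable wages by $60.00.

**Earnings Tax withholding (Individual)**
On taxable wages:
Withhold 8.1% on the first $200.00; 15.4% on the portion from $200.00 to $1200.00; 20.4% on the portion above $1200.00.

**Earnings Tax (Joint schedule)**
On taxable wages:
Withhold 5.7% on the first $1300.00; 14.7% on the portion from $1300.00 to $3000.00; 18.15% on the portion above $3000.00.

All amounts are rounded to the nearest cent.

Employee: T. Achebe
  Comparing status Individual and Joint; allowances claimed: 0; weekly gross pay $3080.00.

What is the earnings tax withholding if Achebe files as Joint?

Earnings Tax (Joint): taxable = $3080.00
  $324.00 + 18.15% × ($3080.00 − $3000.00) = $324.00 + 18.15% × $80.00 = $338.52

$338.52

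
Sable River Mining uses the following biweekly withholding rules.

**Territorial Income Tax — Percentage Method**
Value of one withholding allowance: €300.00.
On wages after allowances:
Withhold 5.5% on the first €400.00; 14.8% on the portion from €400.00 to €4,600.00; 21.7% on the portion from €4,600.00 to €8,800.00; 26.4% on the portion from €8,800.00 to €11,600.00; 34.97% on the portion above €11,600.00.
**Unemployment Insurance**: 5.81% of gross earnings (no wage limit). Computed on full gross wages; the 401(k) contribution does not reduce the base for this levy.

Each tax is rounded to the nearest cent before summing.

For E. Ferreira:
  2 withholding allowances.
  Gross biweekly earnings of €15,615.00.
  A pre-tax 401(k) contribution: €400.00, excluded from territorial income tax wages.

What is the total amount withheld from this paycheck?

€4,255.78

Territorial Income Tax: taxable = €15,615.00 − €400.00 − 2×€300.00 = €14,615.00
  €2,294.20 + 34.97% × (€14,615.00 − €11,600.00) = €2,294.20 + 34.97% × €3,015.00 = €3,348.55
Unemployment Insurance: 5.81% × €15,615.00 = €907.23
Total: €3,348.55 + €907.23 = €4,255.78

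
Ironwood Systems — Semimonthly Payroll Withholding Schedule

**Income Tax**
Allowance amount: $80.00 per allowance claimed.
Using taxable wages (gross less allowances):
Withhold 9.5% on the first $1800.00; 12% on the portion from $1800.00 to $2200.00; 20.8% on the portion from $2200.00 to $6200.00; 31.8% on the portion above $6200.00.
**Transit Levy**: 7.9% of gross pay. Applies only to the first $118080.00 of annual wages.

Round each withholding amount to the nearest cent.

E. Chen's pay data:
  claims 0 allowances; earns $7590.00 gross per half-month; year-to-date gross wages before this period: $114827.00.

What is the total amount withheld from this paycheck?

$1750.01

Income Tax: taxable = $7590.00
  $1051.00 + 31.8% × ($7590.00 − $6200.00) = $1051.00 + 31.8% × $1390.00 = $1493.02
Transit Levy: cap $118080.00 − YTD $114827.00 = $3253.00 subject; 7.9% × $3253.00 = $256.99
Total: $1493.02 + $256.99 = $1750.01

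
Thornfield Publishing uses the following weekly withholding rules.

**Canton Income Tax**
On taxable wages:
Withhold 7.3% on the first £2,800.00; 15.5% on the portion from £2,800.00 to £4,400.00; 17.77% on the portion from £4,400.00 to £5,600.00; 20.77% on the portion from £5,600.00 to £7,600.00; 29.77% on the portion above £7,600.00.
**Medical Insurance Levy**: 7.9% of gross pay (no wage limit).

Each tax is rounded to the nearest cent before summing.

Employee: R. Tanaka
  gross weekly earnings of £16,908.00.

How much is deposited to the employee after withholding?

£11,720.24

Canton Income Tax: taxable = £16,908.00
  £1,081.04 + 29.77% × (£16,908.00 − £7,600.00) = £1,081.04 + 29.77% × £9,308.00 = £3,852.03
Medical Insurance Levy: 7.9% × £16,908.00 = £1,335.73
Total withheld: £3,852.03 + £1,335.73 = £5,187.76
Net pay: £16,908.00 − £5,187.76 = £11,720.24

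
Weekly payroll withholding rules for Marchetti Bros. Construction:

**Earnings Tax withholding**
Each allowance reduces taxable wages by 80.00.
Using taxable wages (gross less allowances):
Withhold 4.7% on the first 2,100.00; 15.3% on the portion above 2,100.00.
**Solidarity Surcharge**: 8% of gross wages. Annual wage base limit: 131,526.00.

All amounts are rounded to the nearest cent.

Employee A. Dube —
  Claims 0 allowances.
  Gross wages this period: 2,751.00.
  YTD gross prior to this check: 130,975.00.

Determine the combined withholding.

Earnings Tax: taxable = 2,751.00
  98.70 + 15.3% × (2,751.00 − 2,100.00) = 98.70 + 15.3% × 651.00 = 198.30
Solidarity Surcharge: cap 131,526.00 − YTD 130,975.00 = 551.00 subject; 8% × 551.00 = 44.08
Total: 198.30 + 44.08 = 242.38

242.38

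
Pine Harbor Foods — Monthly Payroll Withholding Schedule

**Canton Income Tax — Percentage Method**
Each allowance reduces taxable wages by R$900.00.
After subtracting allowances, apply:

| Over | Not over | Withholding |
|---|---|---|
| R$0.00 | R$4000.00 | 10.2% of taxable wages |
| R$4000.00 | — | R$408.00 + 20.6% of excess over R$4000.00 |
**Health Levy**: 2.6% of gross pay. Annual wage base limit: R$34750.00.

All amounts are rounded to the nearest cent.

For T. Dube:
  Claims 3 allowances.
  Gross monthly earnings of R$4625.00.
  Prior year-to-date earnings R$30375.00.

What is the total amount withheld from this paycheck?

R$310.10

Canton Income Tax: taxable = R$4625.00 − 3×R$900.00 = R$1925.00
  10.2% × R$1925.00 = R$196.35
Health Levy: cap R$34750.00 − YTD R$30375.00 = R$4375.00 subject; 2.6% × R$4375.00 = R$113.75
Total: R$196.35 + R$113.75 = R$310.10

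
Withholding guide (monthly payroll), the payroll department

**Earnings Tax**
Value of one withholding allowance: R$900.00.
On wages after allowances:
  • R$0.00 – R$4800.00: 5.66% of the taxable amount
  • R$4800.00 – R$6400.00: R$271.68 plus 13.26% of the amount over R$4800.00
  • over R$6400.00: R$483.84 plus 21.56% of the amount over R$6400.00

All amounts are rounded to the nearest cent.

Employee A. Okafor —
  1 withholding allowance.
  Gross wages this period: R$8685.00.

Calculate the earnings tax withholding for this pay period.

Earnings Tax: taxable = R$8685.00 − 1×R$900.00 = R$7785.00
  R$483.84 + 21.56% × (R$7785.00 − R$6400.00) = R$483.84 + 21.56% × R$1385.00 = R$782.45

R$782.45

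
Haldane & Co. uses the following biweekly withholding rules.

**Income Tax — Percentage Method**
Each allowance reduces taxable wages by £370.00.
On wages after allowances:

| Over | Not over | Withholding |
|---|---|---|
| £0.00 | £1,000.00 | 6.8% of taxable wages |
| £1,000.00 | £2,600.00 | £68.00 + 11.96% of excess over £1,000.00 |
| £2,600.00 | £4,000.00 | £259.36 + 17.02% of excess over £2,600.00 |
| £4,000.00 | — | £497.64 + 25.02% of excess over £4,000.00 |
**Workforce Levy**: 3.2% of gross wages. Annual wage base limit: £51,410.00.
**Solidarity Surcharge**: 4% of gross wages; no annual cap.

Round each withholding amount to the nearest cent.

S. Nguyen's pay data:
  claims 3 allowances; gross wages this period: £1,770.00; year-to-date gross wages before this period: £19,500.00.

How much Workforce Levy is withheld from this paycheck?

£56.64

Workforce Levy: 3.2% × £1,770.00 = £56.64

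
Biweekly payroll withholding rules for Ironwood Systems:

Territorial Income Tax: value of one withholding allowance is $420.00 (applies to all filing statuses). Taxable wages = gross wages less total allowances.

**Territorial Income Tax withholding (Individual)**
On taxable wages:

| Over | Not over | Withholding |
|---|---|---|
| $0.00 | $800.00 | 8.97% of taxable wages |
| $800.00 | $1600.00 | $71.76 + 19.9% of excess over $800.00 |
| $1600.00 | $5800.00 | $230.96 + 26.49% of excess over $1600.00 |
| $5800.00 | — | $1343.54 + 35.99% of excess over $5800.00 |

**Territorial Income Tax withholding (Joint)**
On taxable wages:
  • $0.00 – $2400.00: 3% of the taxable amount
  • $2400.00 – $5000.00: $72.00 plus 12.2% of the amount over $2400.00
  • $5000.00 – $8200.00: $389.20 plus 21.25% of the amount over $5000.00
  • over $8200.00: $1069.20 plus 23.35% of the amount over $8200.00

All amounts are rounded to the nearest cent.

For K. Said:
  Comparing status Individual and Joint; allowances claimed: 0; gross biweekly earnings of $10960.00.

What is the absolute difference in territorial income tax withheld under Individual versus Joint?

Territorial Income Tax (Individual): taxable = $10960.00
  $1343.54 + 35.99% × ($10960.00 − $5800.00) = $1343.54 + 35.99% × $5160.00 = $3200.62
Territorial Income Tax (Joint): taxable = $10960.00
  $1069.20 + 23.35% × ($10960.00 − $8200.00) = $1069.20 + 23.35% × $2760.00 = $1713.66
Difference: |$3200.62 − $1713.66| = $1486.96 (higher under Individual)

$1486.96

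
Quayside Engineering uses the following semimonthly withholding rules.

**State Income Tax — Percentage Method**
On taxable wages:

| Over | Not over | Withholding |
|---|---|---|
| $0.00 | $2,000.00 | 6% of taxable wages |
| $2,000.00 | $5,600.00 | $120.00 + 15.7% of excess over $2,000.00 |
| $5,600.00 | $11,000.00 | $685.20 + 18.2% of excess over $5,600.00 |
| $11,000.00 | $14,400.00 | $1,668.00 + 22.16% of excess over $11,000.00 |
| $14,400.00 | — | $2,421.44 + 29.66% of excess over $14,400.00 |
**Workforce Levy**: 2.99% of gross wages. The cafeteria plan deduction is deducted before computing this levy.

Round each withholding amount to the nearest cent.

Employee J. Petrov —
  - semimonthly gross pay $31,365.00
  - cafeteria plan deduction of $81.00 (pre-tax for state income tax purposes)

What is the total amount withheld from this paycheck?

State Income Tax: taxable = $31,365.00 − $81.00 = $31,284.00
  $2,421.44 + 29.66% × ($31,284.00 − $14,400.00) = $2,421.44 + 29.66% × $16,884.00 = $7,429.23
Workforce Levy: 2.99% × $31,284.00 = $935.39
Total: $7,429.23 + $935.39 = $8,364.62

$8,364.62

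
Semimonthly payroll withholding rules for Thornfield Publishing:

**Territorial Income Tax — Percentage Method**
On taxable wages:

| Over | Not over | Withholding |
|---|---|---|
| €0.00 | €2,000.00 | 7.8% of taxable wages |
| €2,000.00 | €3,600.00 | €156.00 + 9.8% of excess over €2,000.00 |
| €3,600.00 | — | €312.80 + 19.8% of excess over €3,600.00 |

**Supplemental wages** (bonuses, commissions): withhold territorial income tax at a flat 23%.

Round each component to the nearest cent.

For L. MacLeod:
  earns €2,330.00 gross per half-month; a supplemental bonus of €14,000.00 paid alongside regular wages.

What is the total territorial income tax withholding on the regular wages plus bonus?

€3,408.34

Territorial Income Tax: taxable = €2,330.00
  €156.00 + 9.8% × (€2,330.00 − €2,000.00) = €156.00 + 9.8% × €330.00 = €188.34
Supplemental (23% flat on bonus): 23% × €14,000.00 = €3,220.00
Total territorial income tax: €188.34 + €3,220.00 = €3,408.34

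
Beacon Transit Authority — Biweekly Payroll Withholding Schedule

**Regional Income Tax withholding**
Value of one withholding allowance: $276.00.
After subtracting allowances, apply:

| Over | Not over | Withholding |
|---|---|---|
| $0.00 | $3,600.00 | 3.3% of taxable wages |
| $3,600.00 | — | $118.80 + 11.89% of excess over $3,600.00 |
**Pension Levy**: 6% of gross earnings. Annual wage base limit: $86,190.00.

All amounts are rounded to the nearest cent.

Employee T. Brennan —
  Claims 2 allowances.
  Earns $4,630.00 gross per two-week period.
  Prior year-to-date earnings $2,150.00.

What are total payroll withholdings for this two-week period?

$453.43

Regional Income Tax: taxable = $4,630.00 − 2×$276.00 = $4,078.00
  $118.80 + 11.89% × ($4,078.00 − $3,600.00) = $118.80 + 11.89% × $478.00 = $175.63
Pension Levy: 6% × $4,630.00 = $277.80
Total: $175.63 + $277.80 = $453.43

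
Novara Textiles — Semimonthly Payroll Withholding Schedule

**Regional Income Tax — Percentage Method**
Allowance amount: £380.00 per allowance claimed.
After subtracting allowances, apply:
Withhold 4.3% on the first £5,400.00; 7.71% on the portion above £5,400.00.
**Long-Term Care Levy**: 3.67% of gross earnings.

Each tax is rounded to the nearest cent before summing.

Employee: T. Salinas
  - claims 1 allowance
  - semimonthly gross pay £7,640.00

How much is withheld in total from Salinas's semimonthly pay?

£656.00

Regional Income Tax: taxable = £7,640.00 − 1×£380.00 = £7,260.00
  £232.20 + 7.71% × (£7,260.00 − £5,400.00) = £232.20 + 7.71% × £1,860.00 = £375.61
Long-Term Care Levy: 3.67% × £7,640.00 = £280.39
Total: £375.61 + £280.39 = £656.00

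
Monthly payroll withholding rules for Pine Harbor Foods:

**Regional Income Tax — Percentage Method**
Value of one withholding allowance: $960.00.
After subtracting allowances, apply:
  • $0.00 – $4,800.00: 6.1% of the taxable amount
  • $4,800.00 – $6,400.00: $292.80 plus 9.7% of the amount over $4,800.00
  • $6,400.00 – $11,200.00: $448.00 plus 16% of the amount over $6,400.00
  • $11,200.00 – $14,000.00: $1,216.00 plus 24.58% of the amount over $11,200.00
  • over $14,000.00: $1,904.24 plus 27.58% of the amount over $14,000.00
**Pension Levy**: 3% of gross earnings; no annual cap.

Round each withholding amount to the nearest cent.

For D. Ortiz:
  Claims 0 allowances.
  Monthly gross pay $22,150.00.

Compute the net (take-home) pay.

$17,333.49

Regional Income Tax: taxable = $22,150.00
  $1,904.24 + 27.58% × ($22,150.00 − $14,000.00) = $1,904.24 + 27.58% × $8,150.00 = $4,152.01
Pension Levy: 3% × $22,150.00 = $664.50
Total withheld: $4,152.01 + $664.50 = $4,816.51
Net pay: $22,150.00 − $4,816.51 = $17,333.49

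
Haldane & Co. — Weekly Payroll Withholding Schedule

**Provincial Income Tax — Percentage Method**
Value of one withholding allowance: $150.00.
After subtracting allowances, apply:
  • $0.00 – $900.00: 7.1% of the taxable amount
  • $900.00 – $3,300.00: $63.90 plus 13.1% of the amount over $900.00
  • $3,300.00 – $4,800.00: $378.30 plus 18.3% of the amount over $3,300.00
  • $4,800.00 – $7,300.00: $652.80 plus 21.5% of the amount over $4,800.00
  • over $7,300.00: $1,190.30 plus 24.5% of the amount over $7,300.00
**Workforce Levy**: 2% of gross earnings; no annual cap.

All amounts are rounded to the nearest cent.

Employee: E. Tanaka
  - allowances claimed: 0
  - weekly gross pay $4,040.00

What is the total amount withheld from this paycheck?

Provincial Income Tax: taxable = $4,040.00
  $378.30 + 18.3% × ($4,040.00 − $3,300.00) = $378.30 + 18.3% × $740.00 = $513.72
Workforce Levy: 2% × $4,040.00 = $80.80
Total: $513.72 + $80.80 = $594.52

$594.52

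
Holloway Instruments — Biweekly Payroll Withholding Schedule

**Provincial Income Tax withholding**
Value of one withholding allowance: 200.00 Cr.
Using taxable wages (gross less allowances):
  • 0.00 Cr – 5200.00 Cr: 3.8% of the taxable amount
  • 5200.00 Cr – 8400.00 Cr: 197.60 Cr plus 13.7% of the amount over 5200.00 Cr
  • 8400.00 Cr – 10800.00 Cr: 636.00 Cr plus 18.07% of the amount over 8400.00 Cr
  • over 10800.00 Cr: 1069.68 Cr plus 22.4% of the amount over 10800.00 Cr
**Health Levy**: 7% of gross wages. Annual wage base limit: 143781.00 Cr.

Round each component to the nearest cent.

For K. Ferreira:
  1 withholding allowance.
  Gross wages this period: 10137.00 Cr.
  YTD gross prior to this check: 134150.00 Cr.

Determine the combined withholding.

1587.91 Cr

Provincial Income Tax: taxable = 10137.00 Cr − 1×200.00 Cr = 9937.00 Cr
  636.00 Cr + 18.07% × (9937.00 Cr − 8400.00 Cr) = 636.00 Cr + 18.07% × 1537.00 Cr = 913.74 Cr
Health Levy: cap 143781.00 Cr − YTD 134150.00 Cr = 9631.00 Cr subject; 7% × 9631.00 Cr = 674.17 Cr
Total: 913.74 Cr + 674.17 Cr = 1587.91 Cr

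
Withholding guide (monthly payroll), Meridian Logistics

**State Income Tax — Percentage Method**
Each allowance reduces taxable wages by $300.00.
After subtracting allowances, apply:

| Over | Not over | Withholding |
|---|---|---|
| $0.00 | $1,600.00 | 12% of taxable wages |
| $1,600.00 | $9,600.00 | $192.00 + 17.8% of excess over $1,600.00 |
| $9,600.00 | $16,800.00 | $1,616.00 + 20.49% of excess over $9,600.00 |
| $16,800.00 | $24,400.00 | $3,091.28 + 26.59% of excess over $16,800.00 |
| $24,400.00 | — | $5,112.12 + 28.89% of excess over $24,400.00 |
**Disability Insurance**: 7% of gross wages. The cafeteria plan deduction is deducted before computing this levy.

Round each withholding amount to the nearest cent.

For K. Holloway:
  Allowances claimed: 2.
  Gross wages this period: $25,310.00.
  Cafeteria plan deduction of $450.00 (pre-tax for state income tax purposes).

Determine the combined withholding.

$6,815.09

State Income Tax: taxable = $25,310.00 − $450.00 − 2×$300.00 = $24,260.00
  $3,091.28 + 26.59% × ($24,260.00 − $16,800.00) = $3,091.28 + 26.59% × $7,460.00 = $5,074.89
Disability Insurance: 7% × $24,860.00 = $1,740.20
Total: $5,074.89 + $1,740.20 = $6,815.09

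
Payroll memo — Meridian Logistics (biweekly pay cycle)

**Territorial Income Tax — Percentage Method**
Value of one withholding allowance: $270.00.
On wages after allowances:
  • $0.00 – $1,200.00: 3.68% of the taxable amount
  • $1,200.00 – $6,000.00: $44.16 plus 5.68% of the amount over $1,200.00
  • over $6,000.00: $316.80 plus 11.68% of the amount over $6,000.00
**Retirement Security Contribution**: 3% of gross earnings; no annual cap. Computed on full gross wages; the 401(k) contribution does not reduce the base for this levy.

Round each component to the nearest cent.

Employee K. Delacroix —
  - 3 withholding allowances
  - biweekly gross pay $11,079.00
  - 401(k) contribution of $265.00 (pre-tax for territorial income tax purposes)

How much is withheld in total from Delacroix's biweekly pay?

$1,116.84

Territorial Income Tax: taxable = $11,079.00 − $265.00 − 3×$270.00 = $10,004.00
  $316.80 + 11.68% × ($10,004.00 − $6,000.00) = $316.80 + 11.68% × $4,004.00 = $784.47
Retirement Security Contribution: 3% × $11,079.00 = $332.37
Total: $784.47 + $332.37 = $1,116.84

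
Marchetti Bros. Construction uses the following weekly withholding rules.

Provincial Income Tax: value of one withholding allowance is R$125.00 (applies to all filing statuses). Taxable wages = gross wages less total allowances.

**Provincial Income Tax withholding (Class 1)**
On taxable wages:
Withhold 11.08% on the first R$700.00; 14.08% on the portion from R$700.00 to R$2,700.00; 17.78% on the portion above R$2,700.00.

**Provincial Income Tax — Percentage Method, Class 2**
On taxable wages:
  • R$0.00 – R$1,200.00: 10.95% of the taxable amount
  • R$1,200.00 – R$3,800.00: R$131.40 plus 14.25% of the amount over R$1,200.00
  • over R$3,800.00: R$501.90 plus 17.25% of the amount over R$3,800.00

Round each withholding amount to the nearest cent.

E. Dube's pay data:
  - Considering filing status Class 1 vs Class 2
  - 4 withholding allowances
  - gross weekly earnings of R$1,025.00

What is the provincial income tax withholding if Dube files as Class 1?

Provincial Income Tax (Class 1): taxable = R$1,025.00 − 4×R$125.00 = R$525.00
  11.08% × R$525.00 = R$58.17

R$58.17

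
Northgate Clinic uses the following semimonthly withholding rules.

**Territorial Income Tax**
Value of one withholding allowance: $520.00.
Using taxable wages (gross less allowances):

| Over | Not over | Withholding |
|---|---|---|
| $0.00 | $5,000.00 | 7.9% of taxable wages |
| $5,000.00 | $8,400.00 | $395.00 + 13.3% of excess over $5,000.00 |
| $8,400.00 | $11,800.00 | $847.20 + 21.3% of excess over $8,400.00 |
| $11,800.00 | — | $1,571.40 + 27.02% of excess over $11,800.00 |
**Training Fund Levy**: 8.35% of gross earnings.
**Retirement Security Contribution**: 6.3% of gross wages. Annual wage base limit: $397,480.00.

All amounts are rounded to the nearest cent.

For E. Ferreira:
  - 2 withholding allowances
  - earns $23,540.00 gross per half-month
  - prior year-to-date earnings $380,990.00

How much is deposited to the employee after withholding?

$16,073.00

Territorial Income Tax: taxable = $23,540.00 − 2×$520.00 = $22,500.00
  $1,571.40 + 27.02% × ($22,500.00 − $11,800.00) = $1,571.40 + 27.02% × $10,700.00 = $4,462.54
Training Fund Levy: 8.35% × $23,540.00 = $1,965.59
Retirement Security Contribution: cap $397,480.00 − YTD $380,990.00 = $16,490.00 subject; 6.3% × $16,490.00 = $1,038.87
Total withheld: $4,462.54 + $1,965.59 + $1,038.87 = $7,467.00
Net pay: $23,540.00 − $7,467.00 = $16,073.00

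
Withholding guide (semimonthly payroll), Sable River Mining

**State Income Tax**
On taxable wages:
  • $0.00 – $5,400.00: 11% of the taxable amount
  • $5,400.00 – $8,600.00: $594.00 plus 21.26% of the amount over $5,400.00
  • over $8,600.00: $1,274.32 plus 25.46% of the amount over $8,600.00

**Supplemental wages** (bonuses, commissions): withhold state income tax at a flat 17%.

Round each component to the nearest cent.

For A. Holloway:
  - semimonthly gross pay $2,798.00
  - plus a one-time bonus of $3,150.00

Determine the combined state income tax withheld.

$843.28

State Income Tax: taxable = $2,798.00
  11% × $2,798.00 = $307.78
Supplemental (17% flat on bonus): 17% × $3,150.00 = $535.50
Total state income tax: $307.78 + $535.50 = $843.28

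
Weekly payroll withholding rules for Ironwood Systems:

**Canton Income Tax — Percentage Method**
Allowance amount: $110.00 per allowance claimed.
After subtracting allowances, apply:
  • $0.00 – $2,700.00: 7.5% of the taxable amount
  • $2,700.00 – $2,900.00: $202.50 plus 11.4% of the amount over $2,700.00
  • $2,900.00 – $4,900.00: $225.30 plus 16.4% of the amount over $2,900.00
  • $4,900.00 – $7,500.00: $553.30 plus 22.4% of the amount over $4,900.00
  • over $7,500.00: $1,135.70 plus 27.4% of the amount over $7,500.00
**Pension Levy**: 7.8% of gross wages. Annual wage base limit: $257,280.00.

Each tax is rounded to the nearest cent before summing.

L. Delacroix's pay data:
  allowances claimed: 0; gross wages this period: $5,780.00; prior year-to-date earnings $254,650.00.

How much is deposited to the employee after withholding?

Canton Income Tax: taxable = $5,780.00
  $553.30 + 22.4% × ($5,780.00 − $4,900.00) = $553.30 + 22.4% × $880.00 = $750.42
Pension Levy: cap $257,280.00 − YTD $254,650.00 = $2,630.00 subject; 7.8% × $2,630.00 = $205.14
Total withheld: $750.42 + $205.14 = $955.56
Net pay: $5,780.00 − $955.56 = $4,824.44

$4,824.44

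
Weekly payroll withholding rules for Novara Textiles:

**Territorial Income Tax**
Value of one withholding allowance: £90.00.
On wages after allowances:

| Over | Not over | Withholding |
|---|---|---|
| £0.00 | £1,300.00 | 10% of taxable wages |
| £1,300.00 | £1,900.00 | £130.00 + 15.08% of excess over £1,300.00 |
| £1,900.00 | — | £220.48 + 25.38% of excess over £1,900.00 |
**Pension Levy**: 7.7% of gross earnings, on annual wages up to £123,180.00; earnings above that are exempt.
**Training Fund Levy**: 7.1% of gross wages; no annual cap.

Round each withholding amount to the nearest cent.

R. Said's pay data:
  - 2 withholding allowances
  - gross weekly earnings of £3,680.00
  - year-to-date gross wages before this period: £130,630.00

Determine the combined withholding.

£887.84

Territorial Income Tax: taxable = £3,680.00 − 2×£90.00 = £3,500.00
  £220.48 + 25.38% × (£3,500.00 − £1,900.00) = £220.48 + 25.38% × £1,600.00 = £626.56
Pension Levy: YTD £130,630.00 ≥ cap £123,180.00 → £0.00
Training Fund Levy: 7.1% × £3,680.00 = £261.28
Total: £626.56 + £0.00 + £261.28 = £887.84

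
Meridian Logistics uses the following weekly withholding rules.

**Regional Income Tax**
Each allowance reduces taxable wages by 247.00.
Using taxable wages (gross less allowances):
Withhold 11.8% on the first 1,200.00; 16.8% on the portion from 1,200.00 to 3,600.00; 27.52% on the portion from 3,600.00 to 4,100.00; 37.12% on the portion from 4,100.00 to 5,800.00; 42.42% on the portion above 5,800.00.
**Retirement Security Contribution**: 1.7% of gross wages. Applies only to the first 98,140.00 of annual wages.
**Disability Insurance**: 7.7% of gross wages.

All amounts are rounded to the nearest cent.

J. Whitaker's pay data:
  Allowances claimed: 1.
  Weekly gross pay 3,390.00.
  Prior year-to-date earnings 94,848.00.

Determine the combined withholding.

785.01

Regional Income Tax: taxable = 3,390.00 − 1×247.00 = 3,143.00
  141.60 + 16.8% × (3,143.00 − 1,200.00) = 141.60 + 16.8% × 1,943.00 = 468.02
Retirement Security Contribution: cap 98,140.00 − YTD 94,848.00 = 3,292.00 subject; 1.7% × 3,292.00 = 55.96
Disability Insurance: 7.7% × 3,390.00 = 261.03
Total: 468.02 + 55.96 + 261.03 = 785.01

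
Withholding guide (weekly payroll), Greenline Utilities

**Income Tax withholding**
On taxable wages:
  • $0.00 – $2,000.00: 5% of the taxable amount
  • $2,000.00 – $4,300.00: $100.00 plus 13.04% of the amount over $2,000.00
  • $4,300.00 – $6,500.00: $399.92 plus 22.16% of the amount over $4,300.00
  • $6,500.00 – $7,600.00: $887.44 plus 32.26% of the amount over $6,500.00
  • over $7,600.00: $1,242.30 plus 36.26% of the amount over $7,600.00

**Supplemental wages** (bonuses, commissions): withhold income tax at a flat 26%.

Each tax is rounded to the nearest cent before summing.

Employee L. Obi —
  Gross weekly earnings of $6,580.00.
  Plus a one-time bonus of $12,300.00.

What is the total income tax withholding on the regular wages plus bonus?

$4,111.25

Income Tax: taxable = $6,580.00
  $887.44 + 32.26% × ($6,580.00 − $6,500.00) = $887.44 + 32.26% × $80.00 = $913.25
Supplemental (26% flat on bonus): 26% × $12,300.00 = $3,198.00
Total income tax: $913.25 + $3,198.00 = $4,111.25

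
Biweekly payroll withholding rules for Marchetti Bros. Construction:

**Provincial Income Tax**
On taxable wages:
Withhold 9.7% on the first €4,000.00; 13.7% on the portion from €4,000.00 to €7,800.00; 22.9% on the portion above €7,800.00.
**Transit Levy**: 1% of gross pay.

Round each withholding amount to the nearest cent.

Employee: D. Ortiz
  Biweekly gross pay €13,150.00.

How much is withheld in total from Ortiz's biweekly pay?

€2,265.25

Provincial Income Tax: taxable = €13,150.00
  €908.60 + 22.9% × (€13,150.00 − €7,800.00) = €908.60 + 22.9% × €5,350.00 = €2,133.75
Transit Levy: 1% × €13,150.00 = €131.50
Total: €2,133.75 + €131.50 = €2,265.25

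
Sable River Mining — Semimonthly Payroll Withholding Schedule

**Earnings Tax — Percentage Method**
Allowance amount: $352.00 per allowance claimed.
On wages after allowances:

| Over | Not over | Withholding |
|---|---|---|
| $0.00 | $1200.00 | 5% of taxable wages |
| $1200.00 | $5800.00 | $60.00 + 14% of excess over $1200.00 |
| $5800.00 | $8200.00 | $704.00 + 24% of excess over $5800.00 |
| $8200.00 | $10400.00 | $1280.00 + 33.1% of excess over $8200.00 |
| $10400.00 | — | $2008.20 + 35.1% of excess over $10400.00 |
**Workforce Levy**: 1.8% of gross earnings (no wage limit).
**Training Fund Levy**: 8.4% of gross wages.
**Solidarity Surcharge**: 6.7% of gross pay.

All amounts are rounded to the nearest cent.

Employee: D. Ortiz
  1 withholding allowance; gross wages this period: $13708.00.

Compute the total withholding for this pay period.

$5362.41

Earnings Tax: taxable = $13708.00 − 1×$352.00 = $13356.00
  $2008.20 + 35.1% × ($13356.00 − $10400.00) = $2008.20 + 35.1% × $2956.00 = $3045.76
Workforce Levy: 1.8% × $13708.00 = $246.74
Training Fund Levy: 8.4% × $13708.00 = $1151.47
Solidarity Surcharge: 6.7% × $13708.00 = $918.44
Total: $3045.76 + $246.74 + $1151.47 + $918.44 = $5362.41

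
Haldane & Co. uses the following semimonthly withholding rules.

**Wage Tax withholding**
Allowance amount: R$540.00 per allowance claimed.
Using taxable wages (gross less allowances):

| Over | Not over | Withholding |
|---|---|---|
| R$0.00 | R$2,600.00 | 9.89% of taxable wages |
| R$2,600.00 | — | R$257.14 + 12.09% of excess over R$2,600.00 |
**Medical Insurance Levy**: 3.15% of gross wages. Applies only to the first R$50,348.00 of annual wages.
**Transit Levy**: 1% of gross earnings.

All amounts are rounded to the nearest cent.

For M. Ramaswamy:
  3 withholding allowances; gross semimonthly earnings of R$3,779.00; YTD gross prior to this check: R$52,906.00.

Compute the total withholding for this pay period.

Wage Tax: taxable = R$3,779.00 − 3×R$540.00 = R$2,159.00
  9.89% × R$2,159.00 = R$213.53
Medical Insurance Levy: YTD R$52,906.00 ≥ cap R$50,348.00 → R$0.00
Transit Levy: 1% × R$3,779.00 = R$37.79
Total: R$213.53 + R$0.00 + R$37.79 = R$251.32

R$251.32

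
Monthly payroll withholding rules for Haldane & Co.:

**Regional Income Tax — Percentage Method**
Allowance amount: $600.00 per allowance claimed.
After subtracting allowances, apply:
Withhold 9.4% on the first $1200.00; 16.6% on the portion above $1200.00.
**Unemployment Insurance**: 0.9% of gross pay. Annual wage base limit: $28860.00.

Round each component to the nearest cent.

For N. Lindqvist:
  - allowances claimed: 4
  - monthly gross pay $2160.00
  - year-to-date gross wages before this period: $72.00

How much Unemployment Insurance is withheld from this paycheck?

$19.44

Unemployment Insurance: 0.9% × $2160.00 = $19.44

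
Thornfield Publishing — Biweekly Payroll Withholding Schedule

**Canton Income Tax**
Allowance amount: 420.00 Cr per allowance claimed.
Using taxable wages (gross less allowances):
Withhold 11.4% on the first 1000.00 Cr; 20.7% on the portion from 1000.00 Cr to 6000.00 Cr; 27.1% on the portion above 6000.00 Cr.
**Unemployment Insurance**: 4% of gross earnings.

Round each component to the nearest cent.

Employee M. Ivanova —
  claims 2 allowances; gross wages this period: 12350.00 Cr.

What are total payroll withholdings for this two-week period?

3136.21 Cr

Canton Income Tax: taxable = 12350.00 Cr − 2×420.00 Cr = 11510.00 Cr
  1149.00 Cr + 27.1% × (11510.00 Cr − 6000.00 Cr) = 1149.00 Cr + 27.1% × 5510.00 Cr = 2642.21 Cr
Unemployment Insurance: 4% × 12350.00 Cr = 494.00 Cr
Total: 2642.21 Cr + 494.00 Cr = 3136.21 Cr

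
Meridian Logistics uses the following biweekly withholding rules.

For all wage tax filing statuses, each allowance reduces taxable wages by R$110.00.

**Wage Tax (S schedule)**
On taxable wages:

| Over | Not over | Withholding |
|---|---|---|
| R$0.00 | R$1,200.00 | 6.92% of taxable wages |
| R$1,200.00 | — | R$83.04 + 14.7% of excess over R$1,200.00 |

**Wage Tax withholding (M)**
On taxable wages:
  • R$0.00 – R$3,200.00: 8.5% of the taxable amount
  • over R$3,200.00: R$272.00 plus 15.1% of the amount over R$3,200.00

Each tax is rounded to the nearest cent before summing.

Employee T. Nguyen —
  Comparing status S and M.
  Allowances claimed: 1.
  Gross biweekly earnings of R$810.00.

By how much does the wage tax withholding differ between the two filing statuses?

R$11.06

Wage Tax (S): taxable = R$810.00 − 1×R$110.00 = R$700.00
  6.92% × R$700.00 = R$48.44
Wage Tax (M): taxable = R$810.00 − 1×R$110.00 = R$700.00
  8.5% × R$700.00 = R$59.50
Difference: |R$48.44 − R$59.50| = R$11.06 (higher under M)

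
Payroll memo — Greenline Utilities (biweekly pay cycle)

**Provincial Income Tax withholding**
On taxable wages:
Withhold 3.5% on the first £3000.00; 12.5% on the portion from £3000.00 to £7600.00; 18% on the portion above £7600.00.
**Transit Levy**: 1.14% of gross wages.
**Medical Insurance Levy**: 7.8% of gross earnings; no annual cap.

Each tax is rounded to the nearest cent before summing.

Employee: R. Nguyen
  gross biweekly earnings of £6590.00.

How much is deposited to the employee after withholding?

Provincial Income Tax: taxable = £6590.00
  £105.00 + 12.5% × (£6590.00 − £3000.00) = £105.00 + 12.5% × £3590.00 = £553.75
Transit Levy: 1.14% × £6590.00 = £75.13
Medical Insurance Levy: 7.8% × £6590.00 = £514.02
Total withheld: £553.75 + £75.13 + £514.02 = £1142.90
Net pay: £6590.00 − £1142.90 = £5447.10

£5447.10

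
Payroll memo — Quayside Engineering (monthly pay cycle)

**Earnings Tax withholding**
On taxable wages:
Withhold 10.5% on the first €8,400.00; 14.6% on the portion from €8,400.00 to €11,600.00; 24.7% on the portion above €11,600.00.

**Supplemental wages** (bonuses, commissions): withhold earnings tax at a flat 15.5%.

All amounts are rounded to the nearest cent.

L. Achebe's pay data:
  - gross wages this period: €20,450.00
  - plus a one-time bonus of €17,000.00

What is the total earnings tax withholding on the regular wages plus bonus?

€6,170.15

Earnings Tax: taxable = €20,450.00
  €1,349.20 + 24.7% × (€20,450.00 − €11,600.00) = €1,349.20 + 24.7% × €8,850.00 = €3,535.15
Supplemental (15.5% flat on bonus): 15.5% × €17,000.00 = €2,635.00
Total earnings tax: €3,535.15 + €2,635.00 = €6,170.15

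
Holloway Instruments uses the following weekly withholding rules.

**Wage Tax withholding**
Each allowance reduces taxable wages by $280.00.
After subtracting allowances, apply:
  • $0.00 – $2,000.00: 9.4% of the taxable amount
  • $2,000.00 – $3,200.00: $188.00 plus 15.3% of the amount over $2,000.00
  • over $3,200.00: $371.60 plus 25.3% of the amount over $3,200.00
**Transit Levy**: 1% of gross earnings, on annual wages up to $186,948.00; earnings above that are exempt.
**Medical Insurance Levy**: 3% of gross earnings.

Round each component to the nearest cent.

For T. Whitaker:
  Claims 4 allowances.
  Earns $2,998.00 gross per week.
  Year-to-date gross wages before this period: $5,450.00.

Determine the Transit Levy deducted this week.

$29.98

Transit Levy: 1% × $2,998.00 = $29.98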